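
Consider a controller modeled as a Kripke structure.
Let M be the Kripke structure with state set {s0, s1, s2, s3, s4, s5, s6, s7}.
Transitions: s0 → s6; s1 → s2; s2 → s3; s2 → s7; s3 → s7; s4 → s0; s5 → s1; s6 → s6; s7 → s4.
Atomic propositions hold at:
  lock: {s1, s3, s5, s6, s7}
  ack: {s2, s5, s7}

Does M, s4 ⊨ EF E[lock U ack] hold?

E[lock U ack]: least fixpoint, start Z0 = Sat(ack) = {s2, s5, s7}, add states in Sat(lock) with some successor in Z. Z1 = {s1, s2, s3, s5, s7}; fixed.
Sat(E[lock U ack]) = {s1, s2, s3, s5, s7}
EF E[lock U ack]: least fixpoint, start Z0 = {s1, s2, s3, s5, s7}, add states with some successor in Z. Already a fixed point.
Sat(EF E[lock U ack]) = {s1, s2, s3, s5, s7}
s4 ∉ Sat(EF E[lock U ack]) = {s1, s2, s3, s5, s7}, so the formula does not hold at s4.

No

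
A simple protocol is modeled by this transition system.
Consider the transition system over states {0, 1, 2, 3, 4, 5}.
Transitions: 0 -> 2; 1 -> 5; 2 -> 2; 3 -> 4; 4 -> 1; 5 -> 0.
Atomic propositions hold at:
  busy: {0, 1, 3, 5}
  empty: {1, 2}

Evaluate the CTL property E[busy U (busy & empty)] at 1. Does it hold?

Sat(busy & empty) = {1}
E[busy U (busy & empty)]: least fixpoint, start Z0 = Sat((busy & empty)) = {1}, add states in Sat(busy) with some successor in Z. Already a fixed point.
Sat(E[busy U (busy & empty)]) = {1}
1 ∈ Sat(E[busy U (busy & empty)]) = {1}, so the formula holds at 1.

Yes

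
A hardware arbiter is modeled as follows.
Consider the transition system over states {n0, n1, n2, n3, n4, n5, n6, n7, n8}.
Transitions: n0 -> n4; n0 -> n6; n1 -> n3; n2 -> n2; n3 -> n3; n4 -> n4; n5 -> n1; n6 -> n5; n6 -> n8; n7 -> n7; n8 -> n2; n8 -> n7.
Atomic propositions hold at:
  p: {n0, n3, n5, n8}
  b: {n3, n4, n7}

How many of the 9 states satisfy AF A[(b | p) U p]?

Sat(b | p) = {n0, n3, n4, n5, n7, n8}
A[(b | p) U p]: least fixpoint, start Z0 = Sat(p) = {n0, n3, n5, n8}, add states in Sat(b | p) with every successor in Z. Already a fixed point.
Sat(A[(b | p) U p]) = {n0, n3, n5, n8}
AF A[(b | p) U p]: least fixpoint, start Z0 = {n0, n3, n5, n8}, add states with every successor in Z. Z1 = {n0, n1, n3, n5, n6, n8}; fixed.
Sat(AF A[(b | p) U p]) = {n0, n1, n3, n5, n6, n8}
|Sat(AF A[(b | p) U p])| = |{n0, n1, n3, n5, n6, n8}| = 6.

6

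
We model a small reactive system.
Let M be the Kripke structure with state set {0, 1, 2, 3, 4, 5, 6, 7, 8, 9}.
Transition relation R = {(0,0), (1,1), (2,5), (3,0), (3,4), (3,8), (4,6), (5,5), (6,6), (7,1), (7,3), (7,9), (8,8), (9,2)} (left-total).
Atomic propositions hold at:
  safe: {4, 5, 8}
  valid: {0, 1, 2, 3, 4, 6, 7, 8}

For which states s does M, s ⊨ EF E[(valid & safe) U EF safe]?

Sat(valid & safe) = {4, 8}
EF safe: least fixpoint, start Z0 = {4, 5, 8}, add states with some successor in Z. Z1 = {2, 3, 4, 5, 8}; Z2 = {2, 3, 4, 5, 7, 8, 9}; fixed.
Sat(EF safe) = {2, 3, 4, 5, 7, 8, 9}
E[(valid & safe) U EF safe]: least fixpoint, start Z0 = Sat(EF safe) = {2, 3, 4, 5, 7, 8, 9}, add states in Sat(valid & safe) with some successor in Z. Already a fixed point.
Sat(E[(valid & safe) U EF safe]) = {2, 3, 4, 5, 7, 8, 9}
EF E[(valid & safe) U EF safe]: least fixpoint, start Z0 = {2, 3, 4, 5, 7, 8, 9}, add states with some successor in Z. Already a fixed point.
Sat(EF E[(valid & safe) U EF safe]) = {2, 3, 4, 5, 7, 8, 9}

{2, 3, 4, 5, 7, 8, 9}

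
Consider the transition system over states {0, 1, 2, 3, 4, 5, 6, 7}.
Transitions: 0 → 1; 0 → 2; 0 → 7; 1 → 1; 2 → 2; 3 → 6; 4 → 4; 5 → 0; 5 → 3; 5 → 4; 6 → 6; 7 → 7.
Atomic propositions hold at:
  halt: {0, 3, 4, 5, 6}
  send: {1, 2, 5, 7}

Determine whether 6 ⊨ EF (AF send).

No

AF send: least fixpoint, start Z0 = {1, 2, 5, 7}, add states with every successor in Z. Z1 = {0, 1, 2, 5, 7}; fixed.
Sat(AF send) = {0, 1, 2, 5, 7}
EF (AF send): least fixpoint, start Z0 = {0, 1, 2, 5, 7}, add states with some successor in Z. Already a fixed point.
Sat(EF (AF send)) = {0, 1, 2, 5, 7}
6 ∉ Sat(EF (AF send)) = {0, 1, 2, 5, 7}, so the formula does not hold at 6.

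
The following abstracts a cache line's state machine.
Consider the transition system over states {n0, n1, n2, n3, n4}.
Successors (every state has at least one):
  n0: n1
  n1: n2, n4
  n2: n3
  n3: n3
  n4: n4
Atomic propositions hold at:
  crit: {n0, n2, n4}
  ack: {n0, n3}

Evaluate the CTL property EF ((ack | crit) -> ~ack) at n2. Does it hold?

Sat(ack | crit) = {n0, n2, n3, n4}
Sat(~ack) = {n1, n2, n4}
Sat((ack | crit) -> ~ack) = {n1, n2, n4}
EF ((ack | crit) -> ~ack): least fixpoint, start Z0 = {n1, n2, n4}, add states with some successor in Z. Z1 = {n0, n1, n2, n4}; fixed.
Sat(EF ((ack | crit) -> ~ack)) = {n0, n1, n2, n4}
n2 ∈ Sat(EF ((ack | crit) -> ~ack)) = {n0, n1, n2, n4}, so the formula holds at n2.

Yes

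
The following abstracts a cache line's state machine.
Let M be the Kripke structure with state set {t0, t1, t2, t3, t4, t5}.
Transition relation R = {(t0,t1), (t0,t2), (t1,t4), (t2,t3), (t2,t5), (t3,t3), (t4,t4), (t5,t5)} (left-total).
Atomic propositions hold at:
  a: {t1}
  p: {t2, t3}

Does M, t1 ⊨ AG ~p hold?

Yes

Sat(~p) = {t0, t1, t4, t5}
AG ~p: greatest fixpoint, start Z0 = {t0, t1, t4, t5}, keep only states in Sat with every successor in Z. Z1 = {t1, t4, t5}; fixed.
Sat(AG ~p) = {t1, t4, t5}
t1 ∈ Sat(AG ~p) = {t1, t4, t5}, so the formula holds at t1.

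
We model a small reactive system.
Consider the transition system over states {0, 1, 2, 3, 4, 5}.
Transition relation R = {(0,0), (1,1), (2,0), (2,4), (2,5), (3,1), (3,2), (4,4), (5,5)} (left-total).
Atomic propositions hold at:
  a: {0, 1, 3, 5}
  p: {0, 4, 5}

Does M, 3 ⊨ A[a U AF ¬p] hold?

Yes

Sat(¬p) = {1, 2, 3}
AF ¬p: least fixpoint, start Z0 = {1, 2, 3}, add states with every successor in Z. Already a fixed point.
Sat(AF ¬p) = {1, 2, 3}
A[a U AF ¬p]: least fixpoint, start Z0 = Sat(AF ¬p) = {1, 2, 3}, add states in Sat(a) with every successor in Z. Already a fixed point.
Sat(A[a U AF ¬p]) = {1, 2, 3}
3 ∈ Sat(A[a U AF ¬p]) = {1, 2, 3}, so the formula holds at 3.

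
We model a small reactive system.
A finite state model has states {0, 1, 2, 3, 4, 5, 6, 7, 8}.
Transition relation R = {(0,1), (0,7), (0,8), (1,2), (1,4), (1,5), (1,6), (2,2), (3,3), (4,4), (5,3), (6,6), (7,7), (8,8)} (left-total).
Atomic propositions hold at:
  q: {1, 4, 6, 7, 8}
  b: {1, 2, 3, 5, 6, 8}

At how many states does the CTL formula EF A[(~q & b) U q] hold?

Sat(~q) = {0, 2, 3, 5}
Sat(~q & b) = {2, 3, 5}
A[(~q & b) U q]: least fixpoint, start Z0 = Sat(q) = {1, 4, 6, 7, 8}, add states in Sat(~q & b) with every successor in Z. Already a fixed point.
Sat(A[(~q & b) U q]) = {1, 4, 6, 7, 8}
EF A[(~q & b) U q]: least fixpoint, start Z0 = {1, 4, 6, 7, 8}, add states with some successor in Z. Z1 = {0, 1, 4, 6, 7, 8}; fixed.
Sat(EF A[(~q & b) U q]) = {0, 1, 4, 6, 7, 8}
|Sat(EF A[(~q & b) U q])| = |{0, 1, 4, 6, 7, 8}| = 6.

6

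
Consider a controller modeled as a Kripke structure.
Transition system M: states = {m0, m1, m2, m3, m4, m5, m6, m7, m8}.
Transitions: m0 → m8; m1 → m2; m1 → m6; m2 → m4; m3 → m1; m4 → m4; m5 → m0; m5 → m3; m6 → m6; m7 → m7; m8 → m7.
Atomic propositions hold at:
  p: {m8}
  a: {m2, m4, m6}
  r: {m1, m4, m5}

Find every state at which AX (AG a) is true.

{m1, m2, m4, m6}

AG a: greatest fixpoint, start Z0 = {m2, m4, m6}, keep only states in Sat with every successor in Z. Already a fixed point.
Sat(AG a) = {m2, m4, m6}
Sat(AX (AG a)) = {s : every successor in {m2, m4, m6}} = {m1, m2, m4, m6}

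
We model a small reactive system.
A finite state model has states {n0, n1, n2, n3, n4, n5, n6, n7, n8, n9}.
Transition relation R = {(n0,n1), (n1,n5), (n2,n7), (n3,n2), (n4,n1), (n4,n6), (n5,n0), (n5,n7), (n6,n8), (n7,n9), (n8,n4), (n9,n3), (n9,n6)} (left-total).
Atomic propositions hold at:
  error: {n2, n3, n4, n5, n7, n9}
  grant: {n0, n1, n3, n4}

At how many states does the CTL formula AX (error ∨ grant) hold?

Sat(error ∨ grant) = {n0, n1, n2, n3, n4, n5, n7, n9}
Sat(AX (error ∨ grant)) = {s : every successor in {n0, n1, n2, n3, n4, n5, n7, n9}} = {n0, n1, n2, n3, n5, n7, n8}
|Sat(AX (error ∨ grant))| = |{n0, n1, n2, n3, n5, n7, n8}| = 7.

7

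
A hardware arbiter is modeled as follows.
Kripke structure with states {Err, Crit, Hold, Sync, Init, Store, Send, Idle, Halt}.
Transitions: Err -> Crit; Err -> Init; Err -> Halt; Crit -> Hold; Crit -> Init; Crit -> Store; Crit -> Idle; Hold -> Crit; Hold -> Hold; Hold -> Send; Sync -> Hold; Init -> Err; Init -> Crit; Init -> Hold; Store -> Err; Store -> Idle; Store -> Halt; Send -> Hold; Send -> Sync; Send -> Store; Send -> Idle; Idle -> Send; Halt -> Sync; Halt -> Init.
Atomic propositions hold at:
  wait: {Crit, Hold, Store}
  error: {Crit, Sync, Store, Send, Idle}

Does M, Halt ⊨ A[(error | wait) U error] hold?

No

Sat(error | wait) = {Crit, Hold, Sync, Store, Send, Idle}
A[(error | wait) U error]: least fixpoint, start Z0 = Sat(error) = {Crit, Sync, Store, Send, Idle}, add states in Sat(error | wait) with every successor in Z. Already a fixed point.
Sat(A[(error | wait) U error]) = {Crit, Sync, Store, Send, Idle}
Halt ∉ Sat(A[(error | wait) U error]) = {Crit, Sync, Store, Send, Idle}, so the formula does not hold at Halt.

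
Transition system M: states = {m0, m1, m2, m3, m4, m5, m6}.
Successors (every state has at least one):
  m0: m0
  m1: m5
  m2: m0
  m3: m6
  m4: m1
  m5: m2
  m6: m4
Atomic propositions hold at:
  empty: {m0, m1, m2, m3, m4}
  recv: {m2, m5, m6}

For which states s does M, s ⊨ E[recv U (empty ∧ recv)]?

{m2, m5}

Sat(empty ∧ recv) = {m2}
E[recv U (empty ∧ recv)]: least fixpoint, start Z0 = Sat((empty ∧ recv)) = {m2}, add states in Sat(recv) with some successor in Z. Z1 = {m2, m5}; fixed.
Sat(E[recv U (empty ∧ recv)]) = {m2, m5}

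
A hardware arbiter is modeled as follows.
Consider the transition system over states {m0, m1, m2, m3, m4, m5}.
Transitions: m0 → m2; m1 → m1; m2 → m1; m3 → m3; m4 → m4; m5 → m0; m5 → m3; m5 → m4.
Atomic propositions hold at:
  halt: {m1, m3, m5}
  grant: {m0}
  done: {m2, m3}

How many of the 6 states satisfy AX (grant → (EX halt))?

5

Sat(EX halt) = {s : some successor in {m1, m3, m5}} = {m1, m2, m3, m5}
Sat(grant → (EX halt)) = {m1, m2, m3, m4, m5}
Sat(AX (grant → (EX halt))) = {s : every successor in {m1, m2, m3, m4, m5}} = {m0, m1, m2, m3, m4}
|Sat(AX (grant → (EX halt)))| = |{m0, m1, m2, m3, m4}| = 5.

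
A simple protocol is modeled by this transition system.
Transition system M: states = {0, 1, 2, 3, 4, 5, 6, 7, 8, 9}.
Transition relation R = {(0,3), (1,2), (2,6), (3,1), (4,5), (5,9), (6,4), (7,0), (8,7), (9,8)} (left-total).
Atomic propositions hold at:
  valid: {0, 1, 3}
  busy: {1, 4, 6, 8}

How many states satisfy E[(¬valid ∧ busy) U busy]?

Sat(¬valid) = {2, 4, 5, 6, 7, 8, 9}
Sat(¬valid ∧ busy) = {4, 6, 8}
E[(¬valid ∧ busy) U busy]: least fixpoint, start Z0 = Sat(busy) = {1, 4, 6, 8}, add states in Sat(¬valid ∧ busy) with some successor in Z. Already a fixed point.
Sat(E[(¬valid ∧ busy) U busy]) = {1, 4, 6, 8}
|Sat(E[(¬valid ∧ busy) U busy])| = |{1, 4, 6, 8}| = 4.

4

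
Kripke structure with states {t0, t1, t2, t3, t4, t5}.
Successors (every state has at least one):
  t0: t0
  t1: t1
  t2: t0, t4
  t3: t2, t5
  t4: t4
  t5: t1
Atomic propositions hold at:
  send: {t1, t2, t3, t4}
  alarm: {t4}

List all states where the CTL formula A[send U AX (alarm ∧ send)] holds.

Sat(alarm ∧ send) = {t4}
Sat(AX (alarm ∧ send)) = {s : every successor in {t4}} = {t4}
A[send U AX (alarm ∧ send)]: least fixpoint, start Z0 = Sat(AX (alarm ∧ send)) = {t4}, add states in Sat(send) with every successor in Z. Already a fixed point.
Sat(A[send U AX (alarm ∧ send)]) = {t4}

{t4}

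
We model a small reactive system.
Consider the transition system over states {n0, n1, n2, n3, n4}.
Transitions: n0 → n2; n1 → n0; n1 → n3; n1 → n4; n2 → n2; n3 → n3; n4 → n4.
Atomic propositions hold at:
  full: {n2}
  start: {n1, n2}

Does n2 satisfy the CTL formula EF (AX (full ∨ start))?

Yes

Sat(full ∨ start) = {n1, n2}
Sat(AX (full ∨ start)) = {s : every successor in {n1, n2}} = {n0, n2}
EF (AX (full ∨ start)): least fixpoint, start Z0 = {n0, n2}, add states with some successor in Z. Z1 = {n0, n1, n2}; fixed.
Sat(EF (AX (full ∨ start))) = {n0, n1, n2}
n2 ∈ Sat(EF (AX (full ∨ start))) = {n0, n1, n2}, so the formula holds at n2.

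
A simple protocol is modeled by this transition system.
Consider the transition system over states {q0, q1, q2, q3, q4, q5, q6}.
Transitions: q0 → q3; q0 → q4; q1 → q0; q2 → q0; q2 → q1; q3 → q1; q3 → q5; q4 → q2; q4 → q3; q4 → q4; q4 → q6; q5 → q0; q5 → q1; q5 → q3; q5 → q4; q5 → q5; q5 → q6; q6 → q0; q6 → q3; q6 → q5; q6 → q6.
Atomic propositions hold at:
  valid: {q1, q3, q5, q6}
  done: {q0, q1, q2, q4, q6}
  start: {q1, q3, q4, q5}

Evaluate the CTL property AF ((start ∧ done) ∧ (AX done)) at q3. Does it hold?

No

Sat(start ∧ done) = {q1, q4}
Sat(AX done) = {s : every successor in {q0, q1, q2, q4, q6}} = {q1, q2}
Sat((start ∧ done) ∧ (AX done)) = {q1}
AF ((start ∧ done) ∧ (AX done)): least fixpoint, start Z0 = {q1}, add states with every successor in Z. Already a fixed point.
Sat(AF ((start ∧ done) ∧ (AX done))) = {q1}
q3 ∉ Sat(AF ((start ∧ done) ∧ (AX done))) = {q1}, so the formula does not hold at q3.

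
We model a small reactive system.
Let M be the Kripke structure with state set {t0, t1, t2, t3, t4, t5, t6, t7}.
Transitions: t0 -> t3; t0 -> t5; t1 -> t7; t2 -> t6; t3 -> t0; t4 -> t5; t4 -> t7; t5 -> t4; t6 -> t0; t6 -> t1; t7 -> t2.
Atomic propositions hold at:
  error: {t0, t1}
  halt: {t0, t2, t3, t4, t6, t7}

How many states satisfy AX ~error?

6

Sat(~error) = {t2, t3, t4, t5, t6, t7}
Sat(AX ~error) = {s : every successor in {t2, t3, t4, t5, t6, t7}} = {t0, t1, t2, t4, t5, t7}
|Sat(AX ~error)| = |{t0, t1, t2, t4, t5, t7}| = 6.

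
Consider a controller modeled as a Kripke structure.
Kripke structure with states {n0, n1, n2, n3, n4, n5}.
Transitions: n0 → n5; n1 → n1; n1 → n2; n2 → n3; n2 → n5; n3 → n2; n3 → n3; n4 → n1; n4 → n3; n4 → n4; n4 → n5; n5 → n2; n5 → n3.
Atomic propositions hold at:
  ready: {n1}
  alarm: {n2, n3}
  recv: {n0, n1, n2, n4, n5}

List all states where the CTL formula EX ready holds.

{n1, n4}

Sat(EX ready) = {s : some successor in {n1}} = {n1, n4}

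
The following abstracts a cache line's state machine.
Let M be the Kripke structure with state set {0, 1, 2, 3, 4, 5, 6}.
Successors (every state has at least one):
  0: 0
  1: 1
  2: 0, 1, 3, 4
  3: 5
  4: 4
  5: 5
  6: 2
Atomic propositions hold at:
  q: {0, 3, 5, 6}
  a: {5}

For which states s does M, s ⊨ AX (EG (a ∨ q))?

{0, 3, 5}

Sat(a ∨ q) = {0, 3, 5, 6}
EG (a ∨ q): greatest fixpoint, start Z0 = {0, 3, 5, 6}, keep only states in Sat with some successor in Z. Z1 = {0, 3, 5}; fixed.
Sat(EG (a ∨ q)) = {0, 3, 5}
Sat(AX (EG (a ∨ q))) = {s : every successor in {0, 3, 5}} = {0, 3, 5}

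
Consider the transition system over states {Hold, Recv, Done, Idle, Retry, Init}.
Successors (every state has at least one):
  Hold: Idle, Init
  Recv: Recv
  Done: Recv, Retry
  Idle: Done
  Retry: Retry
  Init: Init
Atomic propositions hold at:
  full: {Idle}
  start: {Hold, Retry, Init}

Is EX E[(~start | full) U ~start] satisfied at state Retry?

Sat(~start) = {Recv, Done, Idle}
Sat(~start | full) = {Recv, Done, Idle}
E[(~start | full) U ~start]: least fixpoint, start Z0 = Sat(~start) = {Recv, Done, Idle}, add states in Sat(~start | full) with some successor in Z. Already a fixed point.
Sat(E[(~start | full) U ~start]) = {Recv, Done, Idle}
Sat(EX E[(~start | full) U ~start]) = {s : some successor in {Recv, Done, Idle}} = {Hold, Recv, Done, Idle}
Retry ∉ Sat(EX E[(~start | full) U ~start]) = {Hold, Recv, Done, Idle}, so the formula does not hold at Retry.

No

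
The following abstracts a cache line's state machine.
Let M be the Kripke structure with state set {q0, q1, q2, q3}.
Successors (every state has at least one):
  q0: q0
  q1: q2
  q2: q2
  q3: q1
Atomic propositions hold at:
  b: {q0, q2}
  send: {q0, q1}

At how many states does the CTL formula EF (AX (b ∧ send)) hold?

1

Sat(b ∧ send) = {q0}
Sat(AX (b ∧ send)) = {s : every successor in {q0}} = {q0}
EF (AX (b ∧ send)): least fixpoint, start Z0 = {q0}, add states with some successor in Z. Already a fixed point.
Sat(EF (AX (b ∧ send))) = {q0}
|Sat(EF (AX (b ∧ send)))| = |{q0}| = 1.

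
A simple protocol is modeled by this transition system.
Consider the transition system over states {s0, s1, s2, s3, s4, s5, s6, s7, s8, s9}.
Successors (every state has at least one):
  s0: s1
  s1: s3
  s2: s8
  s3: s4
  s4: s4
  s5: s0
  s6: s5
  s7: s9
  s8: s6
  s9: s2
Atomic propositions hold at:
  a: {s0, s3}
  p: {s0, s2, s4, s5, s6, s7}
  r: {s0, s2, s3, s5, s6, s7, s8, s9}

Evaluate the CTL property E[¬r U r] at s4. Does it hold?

Sat(¬r) = {s1, s4}
E[¬r U r]: least fixpoint, start Z0 = Sat(r) = {s0, s2, s3, s5, s6, s7, s8, s9}, add states in Sat(¬r) with some successor in Z. Z1 = {s0, s1, s2, s3, s5, s6, s7, s8, s9}; fixed.
Sat(E[¬r U r]) = {s0, s1, s2, s3, s5, s6, s7, s8, s9}
s4 ∉ Sat(E[¬r U r]) = {s0, s1, s2, s3, s5, s6, s7, s8, s9}, so the formula does not hold at s4.

No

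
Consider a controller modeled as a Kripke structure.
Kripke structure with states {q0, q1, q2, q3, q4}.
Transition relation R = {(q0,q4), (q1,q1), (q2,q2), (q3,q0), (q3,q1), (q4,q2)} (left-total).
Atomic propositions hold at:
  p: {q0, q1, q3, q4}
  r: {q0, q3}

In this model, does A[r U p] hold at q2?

No

A[r U p]: least fixpoint, start Z0 = Sat(p) = {q0, q1, q3, q4}, add states in Sat(r) with every successor in Z. Already a fixed point.
Sat(A[r U p]) = {q0, q1, q3, q4}
q2 ∉ Sat(A[r U p]) = {q0, q1, q3, q4}, so the formula does not hold at q2.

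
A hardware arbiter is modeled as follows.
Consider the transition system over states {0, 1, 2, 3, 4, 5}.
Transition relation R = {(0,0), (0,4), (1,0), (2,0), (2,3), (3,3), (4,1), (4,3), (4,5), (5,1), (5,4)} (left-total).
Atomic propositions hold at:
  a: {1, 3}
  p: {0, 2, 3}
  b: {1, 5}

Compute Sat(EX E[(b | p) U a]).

Sat(b | p) = {0, 1, 2, 3, 5}
E[(b | p) U a]: least fixpoint, start Z0 = Sat(a) = {1, 3}, add states in Sat(b | p) with some successor in Z. Z1 = {1, 2, 3, 5}; fixed.
Sat(E[(b | p) U a]) = {1, 2, 3, 5}
Sat(EX E[(b | p) U a]) = {s : some successor in {1, 2, 3, 5}} = {2, 3, 4, 5}

{2, 3, 4, 5}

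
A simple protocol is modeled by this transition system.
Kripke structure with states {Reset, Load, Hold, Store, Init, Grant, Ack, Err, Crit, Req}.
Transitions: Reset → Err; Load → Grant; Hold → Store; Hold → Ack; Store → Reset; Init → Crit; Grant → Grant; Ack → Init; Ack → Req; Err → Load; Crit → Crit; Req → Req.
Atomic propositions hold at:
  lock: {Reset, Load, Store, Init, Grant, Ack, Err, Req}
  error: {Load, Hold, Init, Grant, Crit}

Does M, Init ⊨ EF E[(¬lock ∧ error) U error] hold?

Yes

Sat(¬lock) = {Hold, Crit}
Sat(¬lock ∧ error) = {Hold, Crit}
E[(¬lock ∧ error) U error]: least fixpoint, start Z0 = Sat(error) = {Load, Hold, Init, Grant, Crit}, add states in Sat(¬lock ∧ error) with some successor in Z. Already a fixed point.
Sat(E[(¬lock ∧ error) U error]) = {Load, Hold, Init, Grant, Crit}
EF E[(¬lock ∧ error) U error]: least fixpoint, start Z0 = {Load, Hold, Init, Grant, Crit}, add states with some successor in Z. Z1 = {Load, Hold, Init, Grant, Ack, Err, Crit}; Z2 = {Reset, Load, Hold, Init, Grant, Ack, Err, Crit}; Z3 = {Reset, Load, Hold, Store, Init, Grant, Ack, Err, Crit}; fixed.
Sat(EF E[(¬lock ∧ error) U error]) = {Reset, Load, Hold, Store, Init, Grant, Ack, Err, Crit}
Init ∈ Sat(EF E[(¬lock ∧ error) U error]) = {Reset, Load, Hold, Store, Init, Grant, Ack, Err, Crit}, so the formula holds at Init.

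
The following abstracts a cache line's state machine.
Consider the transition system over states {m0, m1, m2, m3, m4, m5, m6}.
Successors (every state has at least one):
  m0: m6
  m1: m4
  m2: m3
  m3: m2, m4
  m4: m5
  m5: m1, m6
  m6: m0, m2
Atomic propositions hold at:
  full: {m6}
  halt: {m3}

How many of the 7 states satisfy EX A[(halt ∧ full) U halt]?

1

Sat(halt ∧ full) = ∅
A[(halt ∧ full) U halt]: least fixpoint, start Z0 = Sat(halt) = {m3}, add states in Sat(halt ∧ full) with every successor in Z. Already a fixed point.
Sat(A[(halt ∧ full) U halt]) = {m3}
Sat(EX A[(halt ∧ full) U halt]) = {s : some successor in {m3}} = {m2}
|Sat(EX A[(halt ∧ full) U halt])| = |{m2}| = 1.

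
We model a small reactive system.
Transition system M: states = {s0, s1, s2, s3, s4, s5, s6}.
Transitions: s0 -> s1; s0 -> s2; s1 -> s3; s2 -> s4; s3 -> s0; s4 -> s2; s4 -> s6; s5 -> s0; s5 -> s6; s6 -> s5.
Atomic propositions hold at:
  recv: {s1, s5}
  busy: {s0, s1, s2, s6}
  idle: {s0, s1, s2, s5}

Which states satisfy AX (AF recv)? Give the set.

{s6}

AF recv: least fixpoint, start Z0 = {s1, s5}, add states with every successor in Z. Z1 = {s1, s5, s6}; fixed.
Sat(AF recv) = {s1, s5, s6}
Sat(AX (AF recv)) = {s : every successor in {s1, s5, s6}} = {s6}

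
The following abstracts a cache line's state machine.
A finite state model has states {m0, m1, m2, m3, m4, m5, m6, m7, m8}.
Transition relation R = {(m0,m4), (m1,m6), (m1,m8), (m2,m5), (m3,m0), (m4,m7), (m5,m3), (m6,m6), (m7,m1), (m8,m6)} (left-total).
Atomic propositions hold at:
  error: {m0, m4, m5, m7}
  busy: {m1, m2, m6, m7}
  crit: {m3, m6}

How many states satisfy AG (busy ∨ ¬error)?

Sat(¬error) = {m1, m2, m3, m6, m8}
Sat(busy ∨ ¬error) = {m1, m2, m3, m6, m7, m8}
AG (busy ∨ ¬error): greatest fixpoint, start Z0 = {m1, m2, m3, m6, m7, m8}, keep only states in Sat with every successor in Z. Z1 = {m1, m6, m7, m8}; fixed.
Sat(AG (busy ∨ ¬error)) = {m1, m6, m7, m8}
|Sat(AG (busy ∨ ¬error))| = |{m1, m6, m7, m8}| = 4.

4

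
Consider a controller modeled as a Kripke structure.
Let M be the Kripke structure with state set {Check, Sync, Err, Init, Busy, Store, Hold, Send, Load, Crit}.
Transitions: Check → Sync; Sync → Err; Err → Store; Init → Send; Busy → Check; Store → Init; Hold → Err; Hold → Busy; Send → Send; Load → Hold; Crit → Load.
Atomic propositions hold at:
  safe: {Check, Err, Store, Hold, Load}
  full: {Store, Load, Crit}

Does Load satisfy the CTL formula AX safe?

Sat(AX safe) = {s : every successor in {Check, Err, Store, Hold, Load}} = {Sync, Err, Busy, Load, Crit}
Load ∈ Sat(AX safe) = {Sync, Err, Busy, Load, Crit}, so the formula holds at Load.

Yes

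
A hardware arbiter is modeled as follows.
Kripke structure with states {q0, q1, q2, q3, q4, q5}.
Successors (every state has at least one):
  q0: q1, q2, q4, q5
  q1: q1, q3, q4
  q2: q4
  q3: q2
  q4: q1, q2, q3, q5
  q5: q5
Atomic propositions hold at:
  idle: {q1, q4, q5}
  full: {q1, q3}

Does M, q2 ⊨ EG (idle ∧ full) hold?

Sat(idle ∧ full) = {q1}
EG (idle ∧ full): greatest fixpoint, start Z0 = {q1}, keep only states in Sat with some successor in Z. Already a fixed point.
Sat(EG (idle ∧ full)) = {q1}
q2 ∉ Sat(EG (idle ∧ full)) = {q1}, so the formula does not hold at q2.

No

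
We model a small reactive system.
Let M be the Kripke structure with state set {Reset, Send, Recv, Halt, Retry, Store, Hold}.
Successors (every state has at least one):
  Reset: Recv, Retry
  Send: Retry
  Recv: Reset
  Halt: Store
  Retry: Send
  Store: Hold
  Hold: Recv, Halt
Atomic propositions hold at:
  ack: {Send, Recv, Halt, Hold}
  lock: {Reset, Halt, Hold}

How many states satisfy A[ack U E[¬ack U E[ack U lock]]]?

5

Sat(¬ack) = {Reset, Retry, Store}
E[ack U lock]: least fixpoint, start Z0 = Sat(lock) = {Reset, Halt, Hold}, add states in Sat(ack) with some successor in Z. Z1 = {Reset, Recv, Halt, Hold}; fixed.
Sat(E[ack U lock]) = {Reset, Recv, Halt, Hold}
E[¬ack U E[ack U lock]]: least fixpoint, start Z0 = Sat(E[ack U lock]) = {Reset, Recv, Halt, Hold}, add states in Sat(¬ack) with some successor in Z. Z1 = {Reset, Recv, Halt, Store, Hold}; fixed.
Sat(E[¬ack U E[ack U lock]]) = {Reset, Recv, Halt, Store, Hold}
A[ack U E[¬ack U E[ack U lock]]]: least fixpoint, start Z0 = Sat(E[¬ack U E[ack U lock]]) = {Reset, Recv, Halt, Store, Hold}, add states in Sat(ack) with every successor in Z. Already a fixed point.
Sat(A[ack U E[¬ack U E[ack U lock]]]) = {Reset, Recv, Halt, Store, Hold}
|Sat(A[ack U E[¬ack U E[ack U lock]]])| = |{Reset, Recv, Halt, Store, Hold}| = 5.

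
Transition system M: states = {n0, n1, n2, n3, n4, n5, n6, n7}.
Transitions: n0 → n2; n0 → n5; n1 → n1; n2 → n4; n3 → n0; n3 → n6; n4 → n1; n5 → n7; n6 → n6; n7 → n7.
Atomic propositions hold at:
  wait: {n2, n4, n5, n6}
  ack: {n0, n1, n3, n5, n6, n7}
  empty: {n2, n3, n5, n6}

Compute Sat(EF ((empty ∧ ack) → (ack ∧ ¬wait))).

{n0, n1, n2, n3, n4, n5, n7}

Sat(empty ∧ ack) = {n3, n5, n6}
Sat(¬wait) = {n0, n1, n3, n7}
Sat(ack ∧ ¬wait) = {n0, n1, n3, n7}
Sat((empty ∧ ack) → (ack ∧ ¬wait)) = {n0, n1, n2, n3, n4, n7}
EF ((empty ∧ ack) → (ack ∧ ¬wait)): least fixpoint, start Z0 = {n0, n1, n2, n3, n4, n7}, add states with some successor in Z. Z1 = {n0, n1, n2, n3, n4, n5, n7}; fixed.
Sat(EF ((empty ∧ ack) → (ack ∧ ¬wait))) = {n0, n1, n2, n3, n4, n5, n7}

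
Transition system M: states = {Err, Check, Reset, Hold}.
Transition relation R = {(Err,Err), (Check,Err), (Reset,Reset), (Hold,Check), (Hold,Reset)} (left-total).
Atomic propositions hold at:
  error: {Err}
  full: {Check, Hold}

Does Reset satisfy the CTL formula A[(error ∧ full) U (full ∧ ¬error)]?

No

Sat(error ∧ full) = ∅
Sat(¬error) = {Check, Reset, Hold}
Sat(full ∧ ¬error) = {Check, Hold}
A[(error ∧ full) U (full ∧ ¬error)]: least fixpoint, start Z0 = Sat((full ∧ ¬error)) = {Check, Hold}, add states in Sat(error ∧ full) with every successor in Z. Already a fixed point.
Sat(A[(error ∧ full) U (full ∧ ¬error)]) = {Check, Hold}
Reset ∉ Sat(A[(error ∧ full) U (full ∧ ¬error)]) = {Check, Hold}, so the formula does not hold at Reset.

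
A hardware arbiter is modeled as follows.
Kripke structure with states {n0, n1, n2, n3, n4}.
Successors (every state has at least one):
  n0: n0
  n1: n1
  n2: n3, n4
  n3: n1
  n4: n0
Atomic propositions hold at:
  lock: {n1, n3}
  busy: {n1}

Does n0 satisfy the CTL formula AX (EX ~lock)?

Yes

Sat(~lock) = {n0, n2, n4}
Sat(EX ~lock) = {s : some successor in {n0, n2, n4}} = {n0, n2, n4}
Sat(AX (EX ~lock)) = {s : every successor in {n0, n2, n4}} = {n0, n4}
n0 ∈ Sat(AX (EX ~lock)) = {n0, n4}, so the formula holds at n0.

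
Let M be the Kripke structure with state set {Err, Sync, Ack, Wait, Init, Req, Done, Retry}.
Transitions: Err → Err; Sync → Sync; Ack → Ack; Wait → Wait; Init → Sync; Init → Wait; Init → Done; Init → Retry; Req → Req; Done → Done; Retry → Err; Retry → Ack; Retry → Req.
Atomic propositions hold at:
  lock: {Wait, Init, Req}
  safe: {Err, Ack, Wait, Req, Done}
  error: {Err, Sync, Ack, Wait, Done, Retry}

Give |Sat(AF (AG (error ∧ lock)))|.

Sat(error ∧ lock) = {Wait}
AG (error ∧ lock): greatest fixpoint, start Z0 = {Wait}, keep only states in Sat with every successor in Z. Already a fixed point.
Sat(AG (error ∧ lock)) = {Wait}
AF (AG (error ∧ lock)): least fixpoint, start Z0 = {Wait}, add states with every successor in Z. Already a fixed point.
Sat(AF (AG (error ∧ lock))) = {Wait}
|Sat(AF (AG (error ∧ lock)))| = |{Wait}| = 1.

1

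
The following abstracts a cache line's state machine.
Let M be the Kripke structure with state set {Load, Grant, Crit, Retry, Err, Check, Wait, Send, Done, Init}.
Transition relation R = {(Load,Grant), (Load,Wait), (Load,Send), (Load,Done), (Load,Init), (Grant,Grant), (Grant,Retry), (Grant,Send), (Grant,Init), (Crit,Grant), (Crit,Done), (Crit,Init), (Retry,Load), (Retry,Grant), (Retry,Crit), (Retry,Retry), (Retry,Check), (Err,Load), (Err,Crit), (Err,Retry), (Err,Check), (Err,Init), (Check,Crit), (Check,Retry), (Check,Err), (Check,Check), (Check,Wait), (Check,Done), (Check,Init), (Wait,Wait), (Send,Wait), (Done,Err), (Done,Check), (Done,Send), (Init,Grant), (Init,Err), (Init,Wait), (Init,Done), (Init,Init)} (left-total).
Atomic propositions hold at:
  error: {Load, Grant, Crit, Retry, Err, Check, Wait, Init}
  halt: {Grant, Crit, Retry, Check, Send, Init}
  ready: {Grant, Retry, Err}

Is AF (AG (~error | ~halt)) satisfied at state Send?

Sat(~error) = {Send, Done}
Sat(~halt) = {Load, Err, Wait, Done}
Sat(~error | ~halt) = {Load, Err, Wait, Send, Done}
AG (~error | ~halt): greatest fixpoint, start Z0 = {Load, Err, Wait, Send, Done}, keep only states in Sat with every successor in Z. Z1 = {Wait, Send}; fixed.
Sat(AG (~error | ~halt)) = {Wait, Send}
AF (AG (~error | ~halt)): least fixpoint, start Z0 = {Wait, Send}, add states with every successor in Z. Already a fixed point.
Sat(AF (AG (~error | ~halt))) = {Wait, Send}
Send ∈ Sat(AF (AG (~error | ~halt))) = {Wait, Send}, so the formula holds at Send.

Yes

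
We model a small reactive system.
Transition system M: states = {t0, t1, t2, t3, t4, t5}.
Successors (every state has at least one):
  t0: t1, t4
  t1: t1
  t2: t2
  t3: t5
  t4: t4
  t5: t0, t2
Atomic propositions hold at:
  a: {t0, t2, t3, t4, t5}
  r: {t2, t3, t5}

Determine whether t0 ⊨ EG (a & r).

No

Sat(a & r) = {t2, t3, t5}
EG (a & r): greatest fixpoint, start Z0 = {t2, t3, t5}, keep only states in Sat with some successor in Z. Already a fixed point.
Sat(EG (a & r)) = {t2, t3, t5}
t0 ∉ Sat(EG (a & r)) = {t2, t3, t5}, so the formula does not hold at t0.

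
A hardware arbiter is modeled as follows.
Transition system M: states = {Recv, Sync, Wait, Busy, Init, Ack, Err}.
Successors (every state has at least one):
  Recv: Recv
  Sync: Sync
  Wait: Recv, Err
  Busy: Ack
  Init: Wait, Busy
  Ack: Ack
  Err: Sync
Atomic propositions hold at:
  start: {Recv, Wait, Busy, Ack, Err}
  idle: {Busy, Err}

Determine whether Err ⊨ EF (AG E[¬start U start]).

Sat(¬start) = {Sync, Init}
E[¬start U start]: least fixpoint, start Z0 = Sat(start) = {Recv, Wait, Busy, Ack, Err}, add states in Sat(¬start) with some successor in Z. Z1 = {Recv, Wait, Busy, Init, Ack, Err}; fixed.
Sat(E[¬start U start]) = {Recv, Wait, Busy, Init, Ack, Err}
AG E[¬start U start]: greatest fixpoint, start Z0 = {Recv, Wait, Busy, Init, Ack, Err}, keep only states in Sat with every successor in Z. Z1 = {Recv, Wait, Busy, Init, Ack}; Z2 = {Recv, Busy, Init, Ack}; Z3 = {Recv, Busy, Ack}; fixed.
Sat(AG E[¬start U start]) = {Recv, Busy, Ack}
EF (AG E[¬start U start]): least fixpoint, start Z0 = {Recv, Busy, Ack}, add states with some successor in Z. Z1 = {Recv, Wait, Busy, Init, Ack}; fixed.
Sat(EF (AG E[¬start U start])) = {Recv, Wait, Busy, Init, Ack}
Err ∉ Sat(EF (AG E[¬start U start])) = {Recv, Wait, Busy, Init, Ack}, so the formula does not hold at Err.

No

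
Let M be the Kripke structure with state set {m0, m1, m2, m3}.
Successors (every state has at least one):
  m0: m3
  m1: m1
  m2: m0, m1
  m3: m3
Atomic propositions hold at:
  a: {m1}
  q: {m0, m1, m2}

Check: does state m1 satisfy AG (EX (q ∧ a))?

Yes

Sat(q ∧ a) = {m1}
Sat(EX (q ∧ a)) = {s : some successor in {m1}} = {m1, m2}
AG (EX (q ∧ a)): greatest fixpoint, start Z0 = {m1, m2}, keep only states in Sat with every successor in Z. Z1 = {m1}; fixed.
Sat(AG (EX (q ∧ a))) = {m1}
m1 ∈ Sat(AG (EX (q ∧ a))) = {m1}, so the formula holds at m1.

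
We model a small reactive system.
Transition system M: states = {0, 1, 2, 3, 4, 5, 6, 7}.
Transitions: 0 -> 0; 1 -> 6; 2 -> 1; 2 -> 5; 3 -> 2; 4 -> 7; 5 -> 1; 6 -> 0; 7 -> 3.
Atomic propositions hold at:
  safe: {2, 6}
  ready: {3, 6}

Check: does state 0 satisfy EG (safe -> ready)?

Yes

Sat(safe -> ready) = {0, 1, 3, 4, 5, 6, 7}
EG (safe -> ready): greatest fixpoint, start Z0 = {0, 1, 3, 4, 5, 6, 7}, keep only states in Sat with some successor in Z. Z1 = {0, 1, 4, 5, 6, 7}; Z2 = {0, 1, 4, 5, 6}; Z3 = {0, 1, 5, 6}; fixed.
Sat(EG (safe -> ready)) = {0, 1, 5, 6}
0 ∈ Sat(EG (safe -> ready)) = {0, 1, 5, 6}, so the formula holds at 0.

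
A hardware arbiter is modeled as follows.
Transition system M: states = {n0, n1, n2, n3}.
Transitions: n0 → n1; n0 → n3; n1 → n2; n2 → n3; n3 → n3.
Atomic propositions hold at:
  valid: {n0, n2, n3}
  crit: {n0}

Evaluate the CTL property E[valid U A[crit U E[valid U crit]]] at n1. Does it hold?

No

E[valid U crit]: least fixpoint, start Z0 = Sat(crit) = {n0}, add states in Sat(valid) with some successor in Z. Already a fixed point.
Sat(E[valid U crit]) = {n0}
A[crit U E[valid U crit]]: least fixpoint, start Z0 = Sat(E[valid U crit]) = {n0}, add states in Sat(crit) with every successor in Z. Already a fixed point.
Sat(A[crit U E[valid U crit]]) = {n0}
E[valid U A[crit U E[valid U crit]]]: least fixpoint, start Z0 = Sat(A[crit U E[valid U crit]]) = {n0}, add states in Sat(valid) with some successor in Z. Already a fixed point.
Sat(E[valid U A[crit U E[valid U crit]]]) = {n0}
n1 ∉ Sat(E[valid U A[crit U E[valid U crit]]]) = {n0}, so the formula does not hold at n1.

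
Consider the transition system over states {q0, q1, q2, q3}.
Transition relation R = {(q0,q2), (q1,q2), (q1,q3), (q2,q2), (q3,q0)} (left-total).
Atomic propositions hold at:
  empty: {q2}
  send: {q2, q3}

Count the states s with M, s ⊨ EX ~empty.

Sat(~empty) = {q0, q1, q3}
Sat(EX ~empty) = {s : some successor in {q0, q1, q3}} = {q1, q3}
|Sat(EX ~empty)| = |{q1, q3}| = 2.

2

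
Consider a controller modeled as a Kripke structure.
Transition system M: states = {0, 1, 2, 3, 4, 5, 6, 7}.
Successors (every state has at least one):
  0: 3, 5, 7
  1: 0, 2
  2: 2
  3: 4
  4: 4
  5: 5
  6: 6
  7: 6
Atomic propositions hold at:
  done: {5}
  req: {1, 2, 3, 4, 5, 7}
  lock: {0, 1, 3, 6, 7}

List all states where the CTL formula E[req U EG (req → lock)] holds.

{0, 1, 6, 7}

Sat(req → lock) = {0, 1, 3, 6, 7}
EG (req → lock): greatest fixpoint, start Z0 = {0, 1, 3, 6, 7}, keep only states in Sat with some successor in Z. Z1 = {0, 1, 6, 7}; fixed.
Sat(EG (req → lock)) = {0, 1, 6, 7}
E[req U EG (req → lock)]: least fixpoint, start Z0 = Sat(EG (req → lock)) = {0, 1, 6, 7}, add states in Sat(req) with some successor in Z. Already a fixed point.
Sat(E[req U EG (req → lock)]) = {0, 1, 6, 7}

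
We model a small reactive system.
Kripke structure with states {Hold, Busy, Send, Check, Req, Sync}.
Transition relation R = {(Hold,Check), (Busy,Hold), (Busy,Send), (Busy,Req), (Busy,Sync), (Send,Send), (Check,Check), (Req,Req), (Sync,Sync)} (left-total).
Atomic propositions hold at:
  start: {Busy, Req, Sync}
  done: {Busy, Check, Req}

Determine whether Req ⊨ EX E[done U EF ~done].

No

Sat(~done) = {Hold, Send, Sync}
EF ~done: least fixpoint, start Z0 = {Hold, Send, Sync}, add states with some successor in Z. Z1 = {Hold, Busy, Send, Sync}; fixed.
Sat(EF ~done) = {Hold, Busy, Send, Sync}
E[done U EF ~done]: least fixpoint, start Z0 = Sat(EF ~done) = {Hold, Busy, Send, Sync}, add states in Sat(done) with some successor in Z. Already a fixed point.
Sat(E[done U EF ~done]) = {Hold, Busy, Send, Sync}
Sat(EX E[done U EF ~done]) = {s : some successor in {Hold, Busy, Send, Sync}} = {Busy, Send, Sync}
Req ∉ Sat(EX E[done U EF ~done]) = {Busy, Send, Sync}, so the formula does not hold at Req.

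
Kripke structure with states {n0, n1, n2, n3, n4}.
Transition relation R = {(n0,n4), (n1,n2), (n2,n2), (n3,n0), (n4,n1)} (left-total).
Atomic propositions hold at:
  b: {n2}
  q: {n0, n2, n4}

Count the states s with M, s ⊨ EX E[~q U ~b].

3

Sat(~q) = {n1, n3}
Sat(~b) = {n0, n1, n3, n4}
E[~q U ~b]: least fixpoint, start Z0 = Sat(~b) = {n0, n1, n3, n4}, add states in Sat(~q) with some successor in Z. Already a fixed point.
Sat(E[~q U ~b]) = {n0, n1, n3, n4}
Sat(EX E[~q U ~b]) = {s : some successor in {n0, n1, n3, n4}} = {n0, n3, n4}
|Sat(EX E[~q U ~b])| = |{n0, n3, n4}| = 3.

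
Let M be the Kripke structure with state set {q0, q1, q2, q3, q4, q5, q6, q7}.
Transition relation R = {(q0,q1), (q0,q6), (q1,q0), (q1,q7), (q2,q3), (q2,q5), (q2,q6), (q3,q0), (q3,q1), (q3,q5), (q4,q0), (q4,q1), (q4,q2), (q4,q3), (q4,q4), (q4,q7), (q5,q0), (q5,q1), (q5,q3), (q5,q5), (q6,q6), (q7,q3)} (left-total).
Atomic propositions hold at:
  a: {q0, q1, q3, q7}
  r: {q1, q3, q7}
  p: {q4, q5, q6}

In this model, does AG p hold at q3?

No

AG p: greatest fixpoint, start Z0 = {q4, q5, q6}, keep only states in Sat with every successor in Z. Z1 = {q6}; fixed.
Sat(AG p) = {q6}
q3 ∉ Sat(AG p) = {q6}, so the formula does not hold at q3.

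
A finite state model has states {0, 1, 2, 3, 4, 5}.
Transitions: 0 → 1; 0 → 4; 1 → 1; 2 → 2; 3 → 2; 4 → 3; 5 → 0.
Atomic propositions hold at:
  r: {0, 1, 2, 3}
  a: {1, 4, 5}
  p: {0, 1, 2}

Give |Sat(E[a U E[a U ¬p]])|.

3

Sat(¬p) = {3, 4, 5}
E[a U ¬p]: least fixpoint, start Z0 = Sat(¬p) = {3, 4, 5}, add states in Sat(a) with some successor in Z. Already a fixed point.
Sat(E[a U ¬p]) = {3, 4, 5}
E[a U E[a U ¬p]]: least fixpoint, start Z0 = Sat(E[a U ¬p]) = {3, 4, 5}, add states in Sat(a) with some successor in Z. Already a fixed point.
Sat(E[a U E[a U ¬p]]) = {3, 4, 5}
|Sat(E[a U E[a U ¬p]])| = |{3, 4, 5}| = 3.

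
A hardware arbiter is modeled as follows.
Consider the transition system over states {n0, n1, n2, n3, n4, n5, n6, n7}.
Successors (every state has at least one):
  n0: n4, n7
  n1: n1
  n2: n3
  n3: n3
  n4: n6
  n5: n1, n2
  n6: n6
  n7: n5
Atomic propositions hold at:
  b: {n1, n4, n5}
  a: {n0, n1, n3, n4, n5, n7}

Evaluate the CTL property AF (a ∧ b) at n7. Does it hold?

Yes

Sat(a ∧ b) = {n1, n4, n5}
AF (a ∧ b): least fixpoint, start Z0 = {n1, n4, n5}, add states with every successor in Z. Z1 = {n1, n4, n5, n7}; Z2 = {n0, n1, n4, n5, n7}; fixed.
Sat(AF (a ∧ b)) = {n0, n1, n4, n5, n7}
n7 ∈ Sat(AF (a ∧ b)) = {n0, n1, n4, n5, n7}, so the formula holds at n7.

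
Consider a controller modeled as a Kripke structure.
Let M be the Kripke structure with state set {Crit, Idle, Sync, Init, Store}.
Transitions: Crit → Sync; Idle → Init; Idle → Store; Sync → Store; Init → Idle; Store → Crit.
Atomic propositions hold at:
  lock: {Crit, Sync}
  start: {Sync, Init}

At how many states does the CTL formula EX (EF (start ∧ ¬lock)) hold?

Sat(¬lock) = {Idle, Init, Store}
Sat(start ∧ ¬lock) = {Init}
EF (start ∧ ¬lock): least fixpoint, start Z0 = {Init}, add states with some successor in Z. Z1 = {Idle, Init}; fixed.
Sat(EF (start ∧ ¬lock)) = {Idle, Init}
Sat(EX (EF (start ∧ ¬lock))) = {s : some successor in {Idle, Init}} = {Idle, Init}
|Sat(EX (EF (start ∧ ¬lock)))| = |{Idle, Init}| = 2.

2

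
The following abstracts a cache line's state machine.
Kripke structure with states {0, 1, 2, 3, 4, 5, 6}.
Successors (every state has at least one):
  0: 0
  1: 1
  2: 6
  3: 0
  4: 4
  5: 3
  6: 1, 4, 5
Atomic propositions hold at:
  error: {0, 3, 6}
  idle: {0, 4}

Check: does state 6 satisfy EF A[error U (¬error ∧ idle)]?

Sat(¬error) = {1, 2, 4, 5}
Sat(¬error ∧ idle) = {4}
A[error U (¬error ∧ idle)]: least fixpoint, start Z0 = Sat((¬error ∧ idle)) = {4}, add states in Sat(error) with every successor in Z. Already a fixed point.
Sat(A[error U (¬error ∧ idle)]) = {4}
EF A[error U (¬error ∧ idle)]: least fixpoint, start Z0 = {4}, add states with some successor in Z. Z1 = {4, 6}; Z2 = {2, 4, 6}; fixed.
Sat(EF A[error U (¬error ∧ idle)]) = {2, 4, 6}
6 ∈ Sat(EF A[error U (¬error ∧ idle)]) = {2, 4, 6}, so the formula holds at 6.

Yes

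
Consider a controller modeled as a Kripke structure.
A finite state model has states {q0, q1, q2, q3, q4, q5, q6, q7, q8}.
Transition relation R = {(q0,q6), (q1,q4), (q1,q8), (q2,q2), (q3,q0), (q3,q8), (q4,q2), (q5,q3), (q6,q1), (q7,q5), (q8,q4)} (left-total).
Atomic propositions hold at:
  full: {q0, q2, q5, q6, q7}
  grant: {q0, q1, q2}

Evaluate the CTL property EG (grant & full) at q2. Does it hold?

Yes

Sat(grant & full) = {q0, q2}
EG (grant & full): greatest fixpoint, start Z0 = {q0, q2}, keep only states in Sat with some successor in Z. Z1 = {q2}; fixed.
Sat(EG (grant & full)) = {q2}
q2 ∈ Sat(EG (grant & full)) = {q2}, so the formula holds at q2.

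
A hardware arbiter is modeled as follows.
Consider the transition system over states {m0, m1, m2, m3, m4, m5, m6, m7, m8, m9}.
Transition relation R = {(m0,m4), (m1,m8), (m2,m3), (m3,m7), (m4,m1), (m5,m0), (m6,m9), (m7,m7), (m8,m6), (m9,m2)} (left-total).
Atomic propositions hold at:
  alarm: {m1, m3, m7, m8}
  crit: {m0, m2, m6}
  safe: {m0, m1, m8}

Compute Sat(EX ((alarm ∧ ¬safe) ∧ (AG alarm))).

Sat(¬safe) = {m2, m3, m4, m5, m6, m7, m9}
Sat(alarm ∧ ¬safe) = {m3, m7}
AG alarm: greatest fixpoint, start Z0 = {m1, m3, m7, m8}, keep only states in Sat with every successor in Z. Z1 = {m1, m3, m7}; Z2 = {m3, m7}; fixed.
Sat(AG alarm) = {m3, m7}
Sat((alarm ∧ ¬safe) ∧ (AG alarm)) = {m3, m7}
Sat(EX ((alarm ∧ ¬safe) ∧ (AG alarm))) = {s : some successor in {m3, m7}} = {m2, m3, m7}

{m2, m3, m7}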